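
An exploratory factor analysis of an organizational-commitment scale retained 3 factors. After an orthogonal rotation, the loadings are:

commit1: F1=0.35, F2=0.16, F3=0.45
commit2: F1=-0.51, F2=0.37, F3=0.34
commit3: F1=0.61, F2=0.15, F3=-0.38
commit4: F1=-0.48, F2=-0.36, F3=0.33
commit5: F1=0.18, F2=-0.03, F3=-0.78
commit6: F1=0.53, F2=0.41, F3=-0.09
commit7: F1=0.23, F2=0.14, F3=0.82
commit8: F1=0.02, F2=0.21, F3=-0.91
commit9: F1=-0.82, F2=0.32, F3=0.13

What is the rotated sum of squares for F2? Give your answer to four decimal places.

SS loadings for F2 = 0.16² + 0.37² + 0.15² + (-0.36)² + (-0.03)² + 0.41² + 0.14² + 0.21² + 0.32² = 0.0256 + 0.1369 + 0.0225 + 0.1296 + 0.0009 + 0.1681 + 0.0196 + 0.0441 + 0.1024 = 0.6497

0.6497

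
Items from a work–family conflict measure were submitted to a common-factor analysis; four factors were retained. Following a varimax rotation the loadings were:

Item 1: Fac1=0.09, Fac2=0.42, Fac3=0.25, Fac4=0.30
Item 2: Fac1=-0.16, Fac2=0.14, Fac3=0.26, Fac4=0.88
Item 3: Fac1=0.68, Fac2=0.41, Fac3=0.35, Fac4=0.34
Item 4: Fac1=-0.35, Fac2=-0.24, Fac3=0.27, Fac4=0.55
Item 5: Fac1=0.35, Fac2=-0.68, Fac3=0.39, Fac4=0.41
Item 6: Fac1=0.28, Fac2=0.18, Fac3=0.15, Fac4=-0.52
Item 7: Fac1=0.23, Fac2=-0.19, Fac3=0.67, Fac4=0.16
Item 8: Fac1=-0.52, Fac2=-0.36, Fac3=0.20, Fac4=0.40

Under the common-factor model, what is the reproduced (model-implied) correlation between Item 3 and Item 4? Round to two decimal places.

-0.05

r̂ = Σ λ_i·λ_j across factors = (0.68)(-0.35) + (0.41)(-0.24) + (0.35)(0.27) + (0.34)(0.55)
  = -0.2380 -0.0984 +0.0945 +0.1870 = -0.0549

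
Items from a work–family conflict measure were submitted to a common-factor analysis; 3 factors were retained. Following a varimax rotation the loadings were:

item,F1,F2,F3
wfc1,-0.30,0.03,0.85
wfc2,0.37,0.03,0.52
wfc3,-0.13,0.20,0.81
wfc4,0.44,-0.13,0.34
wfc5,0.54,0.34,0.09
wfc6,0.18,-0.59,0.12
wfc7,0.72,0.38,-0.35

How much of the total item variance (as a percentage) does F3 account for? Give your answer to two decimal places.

SS loadings for F3 = 0.85² + 0.52² + 0.81² + 0.34² + 0.09² + 0.12² + (-0.35)² = 1.9096
With 7 standardized items, total variance = 7. Proportion = 1.9096/7 = 0.2728 → 27.28%.

27.28%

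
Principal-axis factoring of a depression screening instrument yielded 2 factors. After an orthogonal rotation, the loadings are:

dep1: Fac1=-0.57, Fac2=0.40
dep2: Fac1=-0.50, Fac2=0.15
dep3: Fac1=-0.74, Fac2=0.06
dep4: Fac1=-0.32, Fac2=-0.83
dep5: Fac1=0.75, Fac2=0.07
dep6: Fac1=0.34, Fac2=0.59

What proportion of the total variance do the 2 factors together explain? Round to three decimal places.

Communalities: 0.4849, 0.2725, 0.5512, 0.7913, 0.5674, 0.4637; Σh² = 3.1310.
Total variance with 6 standardized items is 6, so the solution explains 3.1310/6 = 0.5218.

0.522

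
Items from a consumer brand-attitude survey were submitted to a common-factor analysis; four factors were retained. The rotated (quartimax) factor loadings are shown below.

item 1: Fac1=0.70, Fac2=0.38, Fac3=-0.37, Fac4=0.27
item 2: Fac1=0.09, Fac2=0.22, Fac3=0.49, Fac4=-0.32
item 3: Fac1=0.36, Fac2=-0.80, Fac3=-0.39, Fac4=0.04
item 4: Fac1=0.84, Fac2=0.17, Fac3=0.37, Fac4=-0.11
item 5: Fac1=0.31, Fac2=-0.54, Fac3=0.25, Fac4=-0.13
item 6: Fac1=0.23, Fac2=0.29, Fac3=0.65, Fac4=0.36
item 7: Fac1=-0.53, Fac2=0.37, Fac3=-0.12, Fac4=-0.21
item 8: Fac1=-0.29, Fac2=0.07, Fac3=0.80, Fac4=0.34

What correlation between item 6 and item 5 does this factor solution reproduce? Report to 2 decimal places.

0.03

r̂ = Σ λ_i·λ_j across factors = (0.23)(0.31) + (0.29)(-0.54) + (0.65)(0.25) + (0.36)(-0.13)
  = +0.0713 -0.1566 +0.1625 -0.0468 = 0.0304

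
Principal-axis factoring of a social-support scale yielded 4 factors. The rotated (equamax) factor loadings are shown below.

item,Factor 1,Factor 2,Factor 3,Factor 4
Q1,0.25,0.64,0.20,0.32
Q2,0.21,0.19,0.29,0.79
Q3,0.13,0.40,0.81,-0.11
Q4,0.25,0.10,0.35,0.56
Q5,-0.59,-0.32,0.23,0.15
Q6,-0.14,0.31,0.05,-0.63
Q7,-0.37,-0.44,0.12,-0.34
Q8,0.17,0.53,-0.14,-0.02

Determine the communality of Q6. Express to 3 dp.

h² = (-0.14)² + 0.31² + 0.05² + (-0.63)² = 0.0196 + 0.0961 + 0.0025 + 0.3969 = 0.5151

0.515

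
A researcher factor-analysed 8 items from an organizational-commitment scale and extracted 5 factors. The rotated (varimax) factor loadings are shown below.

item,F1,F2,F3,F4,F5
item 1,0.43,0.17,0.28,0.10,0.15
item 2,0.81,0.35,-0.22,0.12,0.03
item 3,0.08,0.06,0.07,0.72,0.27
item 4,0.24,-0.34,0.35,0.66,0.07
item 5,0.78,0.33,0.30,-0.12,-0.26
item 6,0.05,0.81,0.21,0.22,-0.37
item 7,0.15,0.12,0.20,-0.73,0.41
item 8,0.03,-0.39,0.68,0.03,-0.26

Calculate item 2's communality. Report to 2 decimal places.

h² = 0.81² + 0.35² + (-0.22)² + 0.12² + 0.03² = 0.6561 + 0.1225 + 0.0484 + 0.0144 + 0.0009 = 0.8423

0.84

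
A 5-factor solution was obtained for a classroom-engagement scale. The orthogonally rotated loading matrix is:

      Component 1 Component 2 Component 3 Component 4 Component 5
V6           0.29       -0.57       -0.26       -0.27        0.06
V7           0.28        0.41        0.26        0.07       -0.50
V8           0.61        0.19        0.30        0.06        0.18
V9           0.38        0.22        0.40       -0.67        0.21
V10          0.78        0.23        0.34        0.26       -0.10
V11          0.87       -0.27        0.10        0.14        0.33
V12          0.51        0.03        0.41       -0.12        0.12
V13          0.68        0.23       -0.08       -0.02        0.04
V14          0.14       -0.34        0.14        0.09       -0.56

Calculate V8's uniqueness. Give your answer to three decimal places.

h² = 0.61² + 0.19² + 0.30² + 0.06² + 0.18² = 0.3721 + 0.0361 + 0.0900 + 0.0036 + 0.0324 = 0.5342
Uniqueness u² = 1 − h² = 1 − 0.5342 = 0.4658

0.466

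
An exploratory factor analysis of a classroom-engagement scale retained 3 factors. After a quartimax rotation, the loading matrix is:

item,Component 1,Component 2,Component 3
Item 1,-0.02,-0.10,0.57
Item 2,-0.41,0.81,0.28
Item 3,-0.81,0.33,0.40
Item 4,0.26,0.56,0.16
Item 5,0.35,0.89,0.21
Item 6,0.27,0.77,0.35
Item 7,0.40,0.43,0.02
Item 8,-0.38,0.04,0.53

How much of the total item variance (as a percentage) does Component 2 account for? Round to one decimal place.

33.3%

SS loadings for Component 2 = (-0.10)² + 0.81² + 0.33² + 0.56² + 0.89² + 0.77² + 0.43² + 0.04² = 2.6601
With 8 standardized items, total variance = 8. Proportion = 2.6601/8 = 0.3325 → 33.25%.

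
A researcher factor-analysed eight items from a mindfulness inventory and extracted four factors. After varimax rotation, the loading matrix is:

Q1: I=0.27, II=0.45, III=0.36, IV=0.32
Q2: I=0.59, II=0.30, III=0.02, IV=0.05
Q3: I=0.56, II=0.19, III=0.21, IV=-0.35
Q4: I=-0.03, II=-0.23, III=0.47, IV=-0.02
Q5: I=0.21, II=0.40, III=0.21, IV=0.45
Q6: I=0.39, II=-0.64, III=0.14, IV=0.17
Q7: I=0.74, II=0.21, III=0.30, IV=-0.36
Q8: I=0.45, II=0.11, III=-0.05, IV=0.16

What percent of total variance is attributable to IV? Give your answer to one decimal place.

SS loadings for IV = 0.32² + 0.05² + (-0.35)² + (-0.02)² + 0.45² + 0.17² + (-0.36)² + 0.16² = 0.6144
With 8 standardized items, total variance = 8. Proportion = 0.6144/8 = 0.0768 → 7.68%.

7.7%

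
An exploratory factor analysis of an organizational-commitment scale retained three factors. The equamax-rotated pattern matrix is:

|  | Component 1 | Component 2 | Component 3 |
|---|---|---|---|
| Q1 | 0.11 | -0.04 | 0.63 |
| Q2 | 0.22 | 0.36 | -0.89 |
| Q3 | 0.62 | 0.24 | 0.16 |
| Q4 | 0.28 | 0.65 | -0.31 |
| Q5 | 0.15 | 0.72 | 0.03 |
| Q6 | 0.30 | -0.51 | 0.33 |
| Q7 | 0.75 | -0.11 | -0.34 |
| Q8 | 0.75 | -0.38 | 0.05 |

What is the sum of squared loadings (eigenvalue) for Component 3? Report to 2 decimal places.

SS loadings for Component 3 = 0.63² + (-0.89)² + 0.16² + (-0.31)² + 0.03² + 0.33² + (-0.34)² + 0.05² = 0.3969 + 0.7921 + 0.0256 + 0.0961 + 0.0009 + 0.1089 + 0.1156 + 0.0025 = 1.5386

1.54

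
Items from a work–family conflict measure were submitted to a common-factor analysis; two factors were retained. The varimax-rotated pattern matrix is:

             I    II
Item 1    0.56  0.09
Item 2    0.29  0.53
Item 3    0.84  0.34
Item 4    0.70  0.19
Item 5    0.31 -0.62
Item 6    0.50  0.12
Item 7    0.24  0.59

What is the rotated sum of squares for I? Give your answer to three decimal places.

1.997

SS loadings for I = 0.56² + 0.29² + 0.84² + 0.70² + 0.31² + 0.50² + 0.24² = 0.3136 + 0.0841 + 0.7056 + 0.4900 + 0.0961 + 0.2500 + 0.0576 = 1.9970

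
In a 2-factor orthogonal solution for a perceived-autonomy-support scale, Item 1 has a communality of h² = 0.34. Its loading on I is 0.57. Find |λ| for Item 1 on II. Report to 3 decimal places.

Under orthogonal rotation h² = Σλ², so λ_II² = h² − (0.3249) = 0.34 − 0.3249 = 0.0151.
|λ| = √0.0151 = 0.1229.

0.123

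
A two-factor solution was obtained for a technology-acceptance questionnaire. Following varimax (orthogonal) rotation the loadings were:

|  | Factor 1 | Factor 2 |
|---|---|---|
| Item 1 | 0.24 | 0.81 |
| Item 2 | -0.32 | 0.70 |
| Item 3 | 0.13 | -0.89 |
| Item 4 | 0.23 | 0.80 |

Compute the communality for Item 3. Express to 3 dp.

h² = 0.13² + (-0.89)² = 0.0169 + 0.7921 = 0.8090

0.809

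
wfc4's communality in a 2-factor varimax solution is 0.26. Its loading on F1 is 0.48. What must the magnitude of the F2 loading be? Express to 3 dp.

Under orthogonal rotation h² = Σλ², so λ_F2² = h² − (0.2304) = 0.26 − 0.2304 = 0.0296.
|λ| = √0.0296 = 0.1720.

0.172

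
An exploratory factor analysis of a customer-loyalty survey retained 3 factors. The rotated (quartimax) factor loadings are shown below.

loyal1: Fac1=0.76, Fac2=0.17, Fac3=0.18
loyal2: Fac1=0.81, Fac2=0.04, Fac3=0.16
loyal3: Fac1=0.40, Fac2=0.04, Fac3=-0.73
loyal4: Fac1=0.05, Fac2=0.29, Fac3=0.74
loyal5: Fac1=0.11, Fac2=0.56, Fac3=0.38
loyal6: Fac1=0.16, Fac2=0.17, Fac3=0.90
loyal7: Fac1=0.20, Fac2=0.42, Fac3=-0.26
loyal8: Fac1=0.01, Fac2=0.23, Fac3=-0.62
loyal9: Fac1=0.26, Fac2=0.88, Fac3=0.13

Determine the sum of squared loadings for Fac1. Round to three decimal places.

1.542

SS loadings for Fac1 = 0.76² + 0.81² + 0.40² + 0.05² + 0.11² + 0.16² + 0.20² + 0.01² + 0.26² = 0.5776 + 0.6561 + 0.1600 + 0.0025 + 0.0121 + 0.0256 + 0.0400 + 0.0001 + 0.0676 = 1.5416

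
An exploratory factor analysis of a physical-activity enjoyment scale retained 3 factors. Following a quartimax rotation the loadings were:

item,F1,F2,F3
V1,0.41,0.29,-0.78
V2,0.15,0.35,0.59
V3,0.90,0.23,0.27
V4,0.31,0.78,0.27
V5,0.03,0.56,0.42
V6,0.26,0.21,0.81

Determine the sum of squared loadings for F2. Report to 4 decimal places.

1.2256

SS loadings for F2 = 0.29² + 0.35² + 0.23² + 0.78² + 0.56² + 0.21² = 0.0841 + 0.1225 + 0.0529 + 0.6084 + 0.3136 + 0.0441 = 1.2256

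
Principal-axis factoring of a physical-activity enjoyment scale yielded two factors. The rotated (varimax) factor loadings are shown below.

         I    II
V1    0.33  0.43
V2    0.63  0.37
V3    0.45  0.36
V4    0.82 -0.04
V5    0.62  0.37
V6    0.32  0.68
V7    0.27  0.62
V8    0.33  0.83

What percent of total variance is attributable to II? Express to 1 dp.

26.6%

SS loadings for II = 0.43² + 0.37² + 0.36² + (-0.04)² + 0.37² + 0.68² + 0.62² + 0.83² = 2.1256
With 8 standardized items, total variance = 8. Proportion = 2.1256/8 = 0.2657 → 26.57%.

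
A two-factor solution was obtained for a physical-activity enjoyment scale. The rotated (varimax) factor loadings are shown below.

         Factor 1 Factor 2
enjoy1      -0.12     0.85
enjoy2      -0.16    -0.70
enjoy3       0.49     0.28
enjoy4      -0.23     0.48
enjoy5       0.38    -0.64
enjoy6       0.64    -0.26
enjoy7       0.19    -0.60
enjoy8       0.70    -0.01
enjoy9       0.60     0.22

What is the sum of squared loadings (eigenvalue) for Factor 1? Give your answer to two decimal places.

1.77

SS loadings for Factor 1 = (-0.12)² + (-0.16)² + 0.49² + (-0.23)² + 0.38² + 0.64² + 0.19² + 0.70² + 0.60² = 0.0144 + 0.0256 + 0.2401 + 0.0529 + 0.1444 + 0.4096 + 0.0361 + 0.4900 + 0.3600 = 1.7731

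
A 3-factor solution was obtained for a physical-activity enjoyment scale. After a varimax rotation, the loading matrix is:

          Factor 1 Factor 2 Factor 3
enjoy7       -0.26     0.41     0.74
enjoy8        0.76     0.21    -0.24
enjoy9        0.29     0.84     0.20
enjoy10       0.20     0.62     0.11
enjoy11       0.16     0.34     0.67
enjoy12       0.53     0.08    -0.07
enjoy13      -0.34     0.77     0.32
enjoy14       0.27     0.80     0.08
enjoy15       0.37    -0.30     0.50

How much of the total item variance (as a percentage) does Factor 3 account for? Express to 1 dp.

16.3%

SS loadings for Factor 3 = 0.74² + (-0.24)² + 0.20² + 0.11² + 0.67² + (-0.07)² + 0.32² + 0.08² + 0.50² = 1.4699
With 9 standardized items, total variance = 9. Proportion = 1.4699/9 = 0.1633 → 16.33%.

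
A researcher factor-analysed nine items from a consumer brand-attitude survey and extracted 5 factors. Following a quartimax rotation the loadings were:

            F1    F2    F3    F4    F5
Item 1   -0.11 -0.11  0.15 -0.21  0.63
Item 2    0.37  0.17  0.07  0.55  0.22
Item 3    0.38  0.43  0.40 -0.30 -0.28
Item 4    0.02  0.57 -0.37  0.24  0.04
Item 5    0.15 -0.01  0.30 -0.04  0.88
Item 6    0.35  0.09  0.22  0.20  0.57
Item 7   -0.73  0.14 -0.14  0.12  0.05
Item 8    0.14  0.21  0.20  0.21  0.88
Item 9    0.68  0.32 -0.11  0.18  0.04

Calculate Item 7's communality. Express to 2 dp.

0.59

h² = (-0.73)² + 0.14² + (-0.14)² + 0.12² + 0.05² = 0.5329 + 0.0196 + 0.0196 + 0.0144 + 0.0025 = 0.5890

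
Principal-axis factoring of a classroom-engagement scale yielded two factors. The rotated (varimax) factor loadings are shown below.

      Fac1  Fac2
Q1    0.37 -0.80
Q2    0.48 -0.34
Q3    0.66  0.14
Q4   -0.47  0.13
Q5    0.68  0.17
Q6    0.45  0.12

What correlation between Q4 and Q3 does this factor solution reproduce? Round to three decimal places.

r̂ = Σ λ_i·λ_j across factors = (-0.47)(0.66) + (0.13)(0.14)
  = -0.3102 +0.0182 = -0.2920

-0.292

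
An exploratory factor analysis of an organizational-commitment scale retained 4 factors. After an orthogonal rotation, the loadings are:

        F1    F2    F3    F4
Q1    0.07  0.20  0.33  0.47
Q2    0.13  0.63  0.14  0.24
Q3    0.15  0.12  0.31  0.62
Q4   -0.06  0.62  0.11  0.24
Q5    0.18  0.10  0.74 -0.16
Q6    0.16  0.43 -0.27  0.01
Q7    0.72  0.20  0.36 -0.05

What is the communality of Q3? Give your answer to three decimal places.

0.517

h² = 0.15² + 0.12² + 0.31² + 0.62² = 0.0225 + 0.0144 + 0.0961 + 0.3844 = 0.5174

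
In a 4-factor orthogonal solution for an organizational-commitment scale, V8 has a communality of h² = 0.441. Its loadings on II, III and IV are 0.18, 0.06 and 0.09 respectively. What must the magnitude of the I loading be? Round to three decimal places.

0.630

Under orthogonal rotation h² = Σλ², so λ_I² = h² − (0.0441) = 0.441 − 0.0441 = 0.3969.
|λ| = √0.3969 = 0.6300.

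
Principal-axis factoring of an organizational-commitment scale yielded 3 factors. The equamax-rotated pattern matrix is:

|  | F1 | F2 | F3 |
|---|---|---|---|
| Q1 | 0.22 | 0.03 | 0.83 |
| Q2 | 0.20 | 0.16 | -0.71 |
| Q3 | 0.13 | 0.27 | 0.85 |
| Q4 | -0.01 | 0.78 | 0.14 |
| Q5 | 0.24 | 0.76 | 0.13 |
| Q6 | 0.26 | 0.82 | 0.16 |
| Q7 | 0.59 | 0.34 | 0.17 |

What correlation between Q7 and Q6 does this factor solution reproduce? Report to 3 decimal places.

0.459

r̂ = Σ λ_i·λ_j across factors = (0.59)(0.26) + (0.34)(0.82) + (0.17)(0.16)
  = +0.1534 +0.2788 +0.0272 = 0.4594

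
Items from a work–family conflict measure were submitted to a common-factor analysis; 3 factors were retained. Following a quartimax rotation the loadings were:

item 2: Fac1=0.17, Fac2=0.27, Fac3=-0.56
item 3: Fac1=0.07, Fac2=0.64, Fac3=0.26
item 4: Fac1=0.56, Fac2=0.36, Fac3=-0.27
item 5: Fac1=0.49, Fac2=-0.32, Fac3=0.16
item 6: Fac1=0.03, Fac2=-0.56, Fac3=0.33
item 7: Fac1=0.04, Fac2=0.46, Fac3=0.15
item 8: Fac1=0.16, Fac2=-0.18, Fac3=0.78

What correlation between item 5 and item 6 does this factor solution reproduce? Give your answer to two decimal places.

0.25

r̂ = Σ λ_i·λ_j across factors = (0.49)(0.03) + (-0.32)(-0.56) + (0.16)(0.33)
  = +0.0147 +0.1792 +0.0528 = 0.2467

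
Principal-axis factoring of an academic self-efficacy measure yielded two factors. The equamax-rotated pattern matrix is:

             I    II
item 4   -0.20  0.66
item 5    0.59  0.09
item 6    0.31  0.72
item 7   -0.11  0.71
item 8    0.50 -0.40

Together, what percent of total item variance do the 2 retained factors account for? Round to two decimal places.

47.45%

SS loadings by factor: 0.7463, 1.6262; total = 2.3725.
Total variance with 5 standardized items is 5, so the solution explains 2.3725/5 = 0.4745 = 47.45%.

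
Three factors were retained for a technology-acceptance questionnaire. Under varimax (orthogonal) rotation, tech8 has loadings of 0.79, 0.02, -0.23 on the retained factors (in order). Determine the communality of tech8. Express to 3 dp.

0.677

h² = 0.79² + 0.02² + (-0.23)² = 0.6241 + 0.0004 + 0.0529 = 0.6774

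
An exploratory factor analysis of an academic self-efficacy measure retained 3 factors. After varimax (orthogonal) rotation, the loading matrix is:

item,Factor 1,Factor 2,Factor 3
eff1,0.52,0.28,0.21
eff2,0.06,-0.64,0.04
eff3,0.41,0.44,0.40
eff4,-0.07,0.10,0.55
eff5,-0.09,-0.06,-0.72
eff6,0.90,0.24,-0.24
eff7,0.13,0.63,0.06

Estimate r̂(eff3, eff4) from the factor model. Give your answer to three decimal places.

r̂ = Σ λ_i·λ_j across factors = (0.41)(-0.07) + (0.44)(0.10) + (0.40)(0.55)
  = -0.0287 +0.0440 +0.2200 = 0.2353

0.235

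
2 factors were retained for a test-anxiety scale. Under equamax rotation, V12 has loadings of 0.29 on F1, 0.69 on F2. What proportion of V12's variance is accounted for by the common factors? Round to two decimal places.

0.56

h² = 0.29² + 0.69² = 0.0841 + 0.4761 = 0.5602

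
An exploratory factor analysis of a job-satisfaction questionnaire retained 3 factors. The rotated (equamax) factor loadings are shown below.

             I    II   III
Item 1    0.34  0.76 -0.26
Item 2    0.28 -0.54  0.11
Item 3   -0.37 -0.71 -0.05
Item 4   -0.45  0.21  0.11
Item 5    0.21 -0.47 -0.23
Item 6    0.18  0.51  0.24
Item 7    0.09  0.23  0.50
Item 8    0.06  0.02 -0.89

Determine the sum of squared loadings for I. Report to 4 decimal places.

0.6216

SS loadings for I = 0.34² + 0.28² + (-0.37)² + (-0.45)² + 0.21² + 0.18² + 0.09² + 0.06² = 0.1156 + 0.0784 + 0.1369 + 0.2025 + 0.0441 + 0.0324 + 0.0081 + 0.0036 = 0.6216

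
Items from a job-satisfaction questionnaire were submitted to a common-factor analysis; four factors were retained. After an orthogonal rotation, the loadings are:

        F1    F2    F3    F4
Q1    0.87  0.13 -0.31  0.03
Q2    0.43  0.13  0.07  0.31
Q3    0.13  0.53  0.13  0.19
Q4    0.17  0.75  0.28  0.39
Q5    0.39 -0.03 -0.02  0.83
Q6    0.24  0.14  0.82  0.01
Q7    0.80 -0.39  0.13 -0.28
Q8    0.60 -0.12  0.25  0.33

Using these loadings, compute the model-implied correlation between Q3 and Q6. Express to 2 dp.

0.21

r̂ = Σ λ_i·λ_j across factors = (0.13)(0.24) + (0.53)(0.14) + (0.13)(0.82) + (0.19)(0.01)
  = +0.0312 +0.0742 +0.1066 +0.0019 = 0.2139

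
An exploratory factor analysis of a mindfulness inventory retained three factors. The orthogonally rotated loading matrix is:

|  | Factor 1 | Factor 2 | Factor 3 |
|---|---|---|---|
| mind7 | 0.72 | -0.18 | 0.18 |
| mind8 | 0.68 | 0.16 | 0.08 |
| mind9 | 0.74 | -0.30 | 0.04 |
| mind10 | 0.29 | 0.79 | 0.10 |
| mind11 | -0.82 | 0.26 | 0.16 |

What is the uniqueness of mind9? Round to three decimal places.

h² = 0.74² + (-0.30)² + 0.04² = 0.5476 + 0.0900 + 0.0016 = 0.6392
Uniqueness u² = 1 − h² = 1 − 0.6392 = 0.3608

0.361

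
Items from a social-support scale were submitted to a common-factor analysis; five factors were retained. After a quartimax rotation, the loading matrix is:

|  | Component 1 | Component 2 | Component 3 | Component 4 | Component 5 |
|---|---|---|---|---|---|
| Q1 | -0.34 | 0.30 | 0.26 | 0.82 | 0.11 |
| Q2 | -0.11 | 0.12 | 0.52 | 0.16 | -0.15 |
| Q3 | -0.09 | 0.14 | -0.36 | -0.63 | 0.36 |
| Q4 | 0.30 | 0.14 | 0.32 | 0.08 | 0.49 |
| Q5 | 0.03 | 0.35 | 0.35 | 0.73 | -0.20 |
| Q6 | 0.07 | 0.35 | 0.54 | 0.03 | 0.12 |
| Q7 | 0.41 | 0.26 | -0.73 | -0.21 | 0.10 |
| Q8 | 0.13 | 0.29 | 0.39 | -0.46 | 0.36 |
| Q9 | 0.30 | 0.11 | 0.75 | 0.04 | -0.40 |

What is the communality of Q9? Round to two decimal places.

0.83

h² = 0.30² + 0.11² + 0.75² + 0.04² + (-0.40)² = 0.0900 + 0.0121 + 0.5625 + 0.0016 + 0.1600 = 0.8262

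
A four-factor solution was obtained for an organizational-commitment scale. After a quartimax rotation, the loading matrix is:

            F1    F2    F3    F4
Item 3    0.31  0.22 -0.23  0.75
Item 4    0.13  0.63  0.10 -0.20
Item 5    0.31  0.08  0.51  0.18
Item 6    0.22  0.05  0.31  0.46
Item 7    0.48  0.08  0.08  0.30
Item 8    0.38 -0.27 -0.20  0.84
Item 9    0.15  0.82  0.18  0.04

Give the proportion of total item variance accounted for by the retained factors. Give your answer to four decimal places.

Communalities: 0.7599, 0.4638, 0.3950, 0.3586, 0.3332, 0.9629, 0.7289; Σh² = 4.0023.
Total variance with 7 standardized items is 7, so the solution explains 4.0023/7 = 0.5718.

0.5718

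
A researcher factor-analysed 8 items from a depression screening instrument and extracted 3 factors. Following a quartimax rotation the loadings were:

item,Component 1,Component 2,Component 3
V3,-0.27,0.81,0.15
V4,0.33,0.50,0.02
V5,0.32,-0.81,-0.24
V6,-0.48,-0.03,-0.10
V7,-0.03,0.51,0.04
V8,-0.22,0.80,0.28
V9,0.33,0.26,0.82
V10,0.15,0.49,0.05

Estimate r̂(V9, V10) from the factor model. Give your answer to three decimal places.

0.218

r̂ = Σ λ_i·λ_j across factors = (0.33)(0.15) + (0.26)(0.49) + (0.82)(0.05)
  = +0.0495 +0.1274 +0.0410 = 0.2179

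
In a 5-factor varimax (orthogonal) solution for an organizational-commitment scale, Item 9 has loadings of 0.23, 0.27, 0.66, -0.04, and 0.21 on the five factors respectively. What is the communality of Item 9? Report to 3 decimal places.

h² = 0.23² + 0.27² + 0.66² + (-0.04)² + 0.21² = 0.0529 + 0.0729 + 0.4356 + 0.0016 + 0.0441 = 0.6071

0.607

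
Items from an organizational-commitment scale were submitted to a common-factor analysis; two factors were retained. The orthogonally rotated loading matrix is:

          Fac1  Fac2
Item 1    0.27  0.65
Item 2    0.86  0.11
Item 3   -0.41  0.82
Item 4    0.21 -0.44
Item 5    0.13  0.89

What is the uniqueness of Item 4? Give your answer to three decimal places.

h² = 0.21² + (-0.44)² = 0.0441 + 0.1936 = 0.2377
Uniqueness u² = 1 − h² = 1 − 0.2377 = 0.7623

0.762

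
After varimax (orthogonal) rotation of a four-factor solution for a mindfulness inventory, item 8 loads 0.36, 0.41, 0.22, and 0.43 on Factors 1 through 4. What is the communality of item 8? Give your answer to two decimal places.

h² = 0.36² + 0.41² + 0.22² + 0.43² = 0.1296 + 0.1681 + 0.0484 + 0.1849 = 0.5310

0.53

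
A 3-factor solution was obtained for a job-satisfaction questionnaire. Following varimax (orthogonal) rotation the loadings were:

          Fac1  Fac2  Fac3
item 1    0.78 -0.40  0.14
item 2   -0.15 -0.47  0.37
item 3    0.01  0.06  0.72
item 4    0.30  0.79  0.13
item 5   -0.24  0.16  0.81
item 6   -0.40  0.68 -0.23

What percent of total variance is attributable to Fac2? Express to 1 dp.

SS loadings for Fac2 = (-0.40)² + (-0.47)² + 0.06² + 0.79² + 0.16² + 0.68² = 1.4966
With 6 standardized items, total variance = 6. Proportion = 1.4966/6 = 0.2494 → 24.94%.

24.9%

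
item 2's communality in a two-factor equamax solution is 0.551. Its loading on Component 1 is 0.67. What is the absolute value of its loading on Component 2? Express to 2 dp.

0.32

Under orthogonal rotation h² = Σλ², so λ_Component 2² = h² − (0.4489) = 0.551 − 0.4489 = 0.1021.
|λ| = √0.1021 = 0.3195.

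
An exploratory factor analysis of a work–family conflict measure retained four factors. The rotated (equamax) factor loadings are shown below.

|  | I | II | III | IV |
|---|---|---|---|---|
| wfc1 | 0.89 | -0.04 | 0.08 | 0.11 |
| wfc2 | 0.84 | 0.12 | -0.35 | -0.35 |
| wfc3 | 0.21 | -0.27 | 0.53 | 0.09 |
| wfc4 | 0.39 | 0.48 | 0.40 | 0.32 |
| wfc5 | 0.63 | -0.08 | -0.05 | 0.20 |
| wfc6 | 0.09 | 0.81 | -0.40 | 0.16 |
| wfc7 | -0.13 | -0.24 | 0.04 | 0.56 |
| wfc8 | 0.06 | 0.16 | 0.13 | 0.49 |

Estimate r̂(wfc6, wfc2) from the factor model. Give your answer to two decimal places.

0.26

r̂ = Σ λ_i·λ_j across factors = (0.09)(0.84) + (0.81)(0.12) + (-0.40)(-0.35) + (0.16)(-0.35)
  = +0.0756 +0.0972 +0.1400 -0.0560 = 0.2568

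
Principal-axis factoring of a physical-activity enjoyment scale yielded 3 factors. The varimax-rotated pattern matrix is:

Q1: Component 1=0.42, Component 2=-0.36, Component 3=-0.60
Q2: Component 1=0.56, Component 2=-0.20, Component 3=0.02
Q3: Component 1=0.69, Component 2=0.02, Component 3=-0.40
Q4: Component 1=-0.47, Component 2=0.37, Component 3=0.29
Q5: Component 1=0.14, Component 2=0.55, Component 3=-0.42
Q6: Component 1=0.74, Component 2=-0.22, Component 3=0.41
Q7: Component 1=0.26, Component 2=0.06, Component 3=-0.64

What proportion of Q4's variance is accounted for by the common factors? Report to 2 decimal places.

0.44

h² = (-0.47)² + 0.37² + 0.29² = 0.2209 + 0.1369 + 0.0841 = 0.4419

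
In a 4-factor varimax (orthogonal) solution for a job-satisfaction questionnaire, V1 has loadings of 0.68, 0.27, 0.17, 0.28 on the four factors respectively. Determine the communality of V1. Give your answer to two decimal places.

0.64

h² = 0.68² + 0.27² + 0.17² + 0.28² = 0.4624 + 0.0729 + 0.0289 + 0.0784 = 0.6426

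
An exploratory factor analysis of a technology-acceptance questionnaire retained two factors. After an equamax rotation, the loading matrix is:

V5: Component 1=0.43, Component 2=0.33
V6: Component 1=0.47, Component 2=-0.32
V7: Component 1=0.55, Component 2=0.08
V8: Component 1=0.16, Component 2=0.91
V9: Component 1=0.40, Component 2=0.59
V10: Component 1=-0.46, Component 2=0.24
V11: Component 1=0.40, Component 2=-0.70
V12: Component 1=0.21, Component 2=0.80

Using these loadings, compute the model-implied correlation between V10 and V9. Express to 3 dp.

-0.042

r̂ = Σ λ_i·λ_j across factors = (-0.46)(0.40) + (0.24)(0.59)
  = -0.1840 +0.1416 = -0.0424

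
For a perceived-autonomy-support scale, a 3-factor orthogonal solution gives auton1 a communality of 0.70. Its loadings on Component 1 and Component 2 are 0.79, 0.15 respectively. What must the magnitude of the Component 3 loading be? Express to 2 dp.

0.23

Under orthogonal rotation h² = Σλ², so λ_Component 3² = h² − (0.6466) = 0.70 − 0.6466 = 0.0534.
|λ| = √0.0534 = 0.2311.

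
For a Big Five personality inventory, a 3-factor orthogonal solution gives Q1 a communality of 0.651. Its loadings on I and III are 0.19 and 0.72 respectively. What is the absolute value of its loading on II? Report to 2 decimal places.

0.31

Under orthogonal rotation h² = Σλ², so λ_II² = h² − (0.5545) = 0.651 − 0.5545 = 0.0965.
|λ| = √0.0965 = 0.3106.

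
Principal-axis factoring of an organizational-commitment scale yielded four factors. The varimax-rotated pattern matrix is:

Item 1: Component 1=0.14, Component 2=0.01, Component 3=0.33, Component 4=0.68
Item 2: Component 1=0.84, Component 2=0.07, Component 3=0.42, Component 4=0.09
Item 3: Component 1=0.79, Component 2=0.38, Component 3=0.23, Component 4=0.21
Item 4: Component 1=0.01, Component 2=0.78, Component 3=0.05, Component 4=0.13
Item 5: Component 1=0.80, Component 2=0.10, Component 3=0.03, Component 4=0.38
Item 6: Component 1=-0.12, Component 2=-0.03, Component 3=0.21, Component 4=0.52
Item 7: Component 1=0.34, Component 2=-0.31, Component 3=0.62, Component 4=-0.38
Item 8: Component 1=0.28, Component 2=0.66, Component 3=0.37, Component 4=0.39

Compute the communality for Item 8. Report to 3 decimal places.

0.803

h² = 0.28² + 0.66² + 0.37² + 0.39² = 0.0784 + 0.4356 + 0.1369 + 0.1521 = 0.8030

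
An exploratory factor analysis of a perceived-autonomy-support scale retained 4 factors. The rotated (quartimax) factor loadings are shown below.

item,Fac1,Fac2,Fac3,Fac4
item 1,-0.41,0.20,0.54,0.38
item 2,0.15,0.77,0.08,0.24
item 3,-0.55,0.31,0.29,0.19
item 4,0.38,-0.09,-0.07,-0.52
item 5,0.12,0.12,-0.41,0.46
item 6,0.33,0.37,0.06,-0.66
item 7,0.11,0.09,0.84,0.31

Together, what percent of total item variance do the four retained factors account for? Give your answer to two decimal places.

Communalities: 0.6441, 0.6794, 0.5188, 0.4278, 0.4085, 0.6850, 0.8219; Σh² = 4.1855.
Total variance with 7 standardized items is 7, so the solution explains 4.1855/7 = 0.5979 = 59.79%.

59.79%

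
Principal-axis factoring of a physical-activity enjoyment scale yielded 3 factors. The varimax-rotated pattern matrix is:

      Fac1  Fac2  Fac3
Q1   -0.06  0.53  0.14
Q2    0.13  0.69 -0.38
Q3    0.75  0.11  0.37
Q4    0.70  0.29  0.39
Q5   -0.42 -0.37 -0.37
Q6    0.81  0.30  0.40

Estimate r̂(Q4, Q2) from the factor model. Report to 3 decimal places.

0.143

r̂ = Σ λ_i·λ_j across factors = (0.70)(0.13) + (0.29)(0.69) + (0.39)(-0.38)
  = +0.0910 +0.2001 -0.1482 = 0.1429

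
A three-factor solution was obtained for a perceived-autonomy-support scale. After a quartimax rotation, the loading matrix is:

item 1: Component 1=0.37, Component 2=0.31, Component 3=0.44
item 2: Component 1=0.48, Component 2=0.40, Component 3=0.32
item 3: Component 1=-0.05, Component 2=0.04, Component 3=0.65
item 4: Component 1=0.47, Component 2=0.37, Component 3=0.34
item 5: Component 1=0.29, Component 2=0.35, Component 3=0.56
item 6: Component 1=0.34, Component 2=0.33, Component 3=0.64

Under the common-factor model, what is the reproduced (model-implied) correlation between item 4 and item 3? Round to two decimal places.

r̂ = Σ λ_i·λ_j across factors = (0.47)(-0.05) + (0.37)(0.04) + (0.34)(0.65)
  = -0.0235 +0.0148 +0.2210 = 0.2123

0.21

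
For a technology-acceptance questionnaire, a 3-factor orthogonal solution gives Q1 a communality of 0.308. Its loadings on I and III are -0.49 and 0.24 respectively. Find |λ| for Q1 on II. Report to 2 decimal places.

0.10

Under orthogonal rotation h² = Σλ², so λ_II² = h² − (0.2977) = 0.308 − 0.2977 = 0.0103.
|λ| = √0.0103 = 0.1015.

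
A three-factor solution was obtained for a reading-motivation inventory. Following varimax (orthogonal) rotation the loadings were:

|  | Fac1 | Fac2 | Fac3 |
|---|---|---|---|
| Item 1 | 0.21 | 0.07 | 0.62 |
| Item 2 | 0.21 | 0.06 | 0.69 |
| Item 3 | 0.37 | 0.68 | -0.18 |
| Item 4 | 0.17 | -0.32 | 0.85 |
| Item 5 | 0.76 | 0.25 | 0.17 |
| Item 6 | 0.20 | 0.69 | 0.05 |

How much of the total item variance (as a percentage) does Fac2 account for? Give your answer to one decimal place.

SS loadings for Fac2 = 0.07² + 0.06² + 0.68² + (-0.32)² + 0.25² + 0.69² = 1.1119
With 6 standardized items, total variance = 6. Proportion = 1.1119/6 = 0.1853 → 18.53%.

18.5%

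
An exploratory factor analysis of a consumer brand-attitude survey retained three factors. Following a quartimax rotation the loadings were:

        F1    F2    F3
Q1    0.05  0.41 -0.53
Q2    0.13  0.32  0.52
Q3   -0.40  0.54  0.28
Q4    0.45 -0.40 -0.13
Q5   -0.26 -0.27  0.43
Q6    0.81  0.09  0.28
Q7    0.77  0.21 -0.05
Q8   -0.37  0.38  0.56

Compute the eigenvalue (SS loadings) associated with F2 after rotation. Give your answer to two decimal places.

0.99

SS loadings for F2 = 0.41² + 0.32² + 0.54² + (-0.40)² + (-0.27)² + 0.09² + 0.21² + 0.38² = 0.1681 + 0.1024 + 0.2916 + 0.1600 + 0.0729 + 0.0081 + 0.0441 + 0.1444 = 0.9916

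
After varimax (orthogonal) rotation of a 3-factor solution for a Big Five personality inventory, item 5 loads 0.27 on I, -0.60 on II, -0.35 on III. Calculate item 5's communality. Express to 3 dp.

0.555

h² = 0.27² + (-0.60)² + (-0.35)² = 0.0729 + 0.3600 + 0.1225 = 0.5554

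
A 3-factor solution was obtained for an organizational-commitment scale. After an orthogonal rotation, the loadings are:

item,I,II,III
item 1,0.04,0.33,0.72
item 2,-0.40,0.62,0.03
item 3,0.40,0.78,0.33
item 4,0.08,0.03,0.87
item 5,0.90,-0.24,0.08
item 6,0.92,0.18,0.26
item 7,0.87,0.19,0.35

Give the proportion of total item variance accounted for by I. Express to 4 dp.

SS loadings for I = 0.04² + (-0.40)² + 0.40² + 0.08² + 0.90² + 0.92² + 0.87² = 2.7413
Proportion of variance = 2.7413 / 7 = 0.3916.

0.3916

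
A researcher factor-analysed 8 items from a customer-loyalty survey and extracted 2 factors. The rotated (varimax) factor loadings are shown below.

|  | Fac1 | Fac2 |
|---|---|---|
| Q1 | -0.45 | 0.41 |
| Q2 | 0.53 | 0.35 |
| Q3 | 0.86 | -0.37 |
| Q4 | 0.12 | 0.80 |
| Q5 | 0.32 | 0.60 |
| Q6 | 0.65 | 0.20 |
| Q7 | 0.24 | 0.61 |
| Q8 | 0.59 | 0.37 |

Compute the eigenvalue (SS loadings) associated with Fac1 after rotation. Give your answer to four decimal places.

SS loadings for Fac1 = (-0.45)² + 0.53² + 0.86² + 0.12² + 0.32² + 0.65² + 0.24² + 0.59² = 0.2025 + 0.2809 + 0.7396 + 0.0144 + 0.1024 + 0.4225 + 0.0576 + 0.3481 = 2.1680

2.1680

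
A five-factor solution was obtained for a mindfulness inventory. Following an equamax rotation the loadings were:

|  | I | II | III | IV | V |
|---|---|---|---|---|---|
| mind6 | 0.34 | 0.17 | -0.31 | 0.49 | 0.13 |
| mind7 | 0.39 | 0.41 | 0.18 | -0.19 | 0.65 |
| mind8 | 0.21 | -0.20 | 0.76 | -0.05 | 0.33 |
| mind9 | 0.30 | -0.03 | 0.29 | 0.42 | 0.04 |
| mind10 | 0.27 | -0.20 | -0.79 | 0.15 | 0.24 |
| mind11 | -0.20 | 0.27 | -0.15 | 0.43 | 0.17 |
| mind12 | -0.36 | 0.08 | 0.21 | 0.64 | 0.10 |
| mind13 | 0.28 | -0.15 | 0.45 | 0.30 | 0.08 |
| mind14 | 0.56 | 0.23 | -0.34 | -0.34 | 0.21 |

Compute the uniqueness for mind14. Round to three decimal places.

0.358

h² = 0.56² + 0.23² + (-0.34)² + (-0.34)² + 0.21² = 0.3136 + 0.0529 + 0.1156 + 0.1156 + 0.0441 = 0.6418
Uniqueness u² = 1 − h² = 1 − 0.6418 = 0.3582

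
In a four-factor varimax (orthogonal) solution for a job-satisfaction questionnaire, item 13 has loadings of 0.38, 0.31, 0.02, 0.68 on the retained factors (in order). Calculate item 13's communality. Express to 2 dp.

h² = 0.38² + 0.31² + 0.02² + 0.68² = 0.1444 + 0.0961 + 0.0004 + 0.4624 = 0.7033

0.70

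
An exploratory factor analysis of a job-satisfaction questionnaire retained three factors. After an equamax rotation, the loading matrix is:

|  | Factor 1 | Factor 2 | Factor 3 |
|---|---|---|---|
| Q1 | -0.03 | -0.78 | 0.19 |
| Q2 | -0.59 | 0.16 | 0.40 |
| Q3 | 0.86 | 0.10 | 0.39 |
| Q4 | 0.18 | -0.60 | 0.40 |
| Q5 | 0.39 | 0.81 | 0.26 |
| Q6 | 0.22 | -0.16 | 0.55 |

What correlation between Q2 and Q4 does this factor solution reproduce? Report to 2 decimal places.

-0.04

r̂ = Σ λ_i·λ_j across factors = (-0.59)(0.18) + (0.16)(-0.60) + (0.40)(0.40)
  = -0.1062 -0.0960 +0.1600 = -0.0422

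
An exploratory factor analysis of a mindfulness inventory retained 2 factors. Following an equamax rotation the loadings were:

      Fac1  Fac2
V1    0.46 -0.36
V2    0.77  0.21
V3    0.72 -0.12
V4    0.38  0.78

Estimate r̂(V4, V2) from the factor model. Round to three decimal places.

r̂ = Σ λ_i·λ_j across factors = (0.38)(0.77) + (0.78)(0.21)
  = +0.2926 +0.1638 = 0.4564

0.456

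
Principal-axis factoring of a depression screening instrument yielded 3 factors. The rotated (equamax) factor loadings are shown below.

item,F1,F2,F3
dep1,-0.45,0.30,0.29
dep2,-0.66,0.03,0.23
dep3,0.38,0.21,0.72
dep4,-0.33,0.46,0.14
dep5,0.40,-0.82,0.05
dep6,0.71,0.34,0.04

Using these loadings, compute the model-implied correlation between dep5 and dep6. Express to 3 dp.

0.007

r̂ = Σ λ_i·λ_j across factors = (0.40)(0.71) + (-0.82)(0.34) + (0.05)(0.04)
  = +0.2840 -0.2788 +0.0020 = 0.0072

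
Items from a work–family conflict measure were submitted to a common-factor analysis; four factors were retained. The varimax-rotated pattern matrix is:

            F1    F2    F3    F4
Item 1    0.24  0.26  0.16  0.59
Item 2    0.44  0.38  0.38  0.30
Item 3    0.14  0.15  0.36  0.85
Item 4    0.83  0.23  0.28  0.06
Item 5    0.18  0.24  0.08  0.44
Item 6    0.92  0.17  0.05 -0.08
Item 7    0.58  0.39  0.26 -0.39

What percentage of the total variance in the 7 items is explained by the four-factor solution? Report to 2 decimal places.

Communalities: 0.4989, 0.5724, 0.8942, 0.8238, 0.2900, 0.8842, 0.7082; Σh² = 4.6717.
Total variance with 7 standardized items is 7, so the solution explains 4.6717/7 = 0.6674 = 66.74%.

66.74%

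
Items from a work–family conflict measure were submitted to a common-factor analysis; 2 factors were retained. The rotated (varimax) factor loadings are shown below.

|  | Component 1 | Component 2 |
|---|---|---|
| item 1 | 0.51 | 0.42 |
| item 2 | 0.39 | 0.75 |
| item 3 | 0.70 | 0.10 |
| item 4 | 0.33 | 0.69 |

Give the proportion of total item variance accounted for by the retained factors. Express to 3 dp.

0.559

SS loadings by factor: 1.0111, 1.2250; total = 2.2361.
Total variance with 4 standardized items is 4, so the solution explains 2.2361/4 = 0.5590.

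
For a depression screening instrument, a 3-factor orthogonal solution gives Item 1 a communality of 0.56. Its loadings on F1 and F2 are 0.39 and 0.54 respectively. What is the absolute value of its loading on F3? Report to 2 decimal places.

Under orthogonal rotation h² = Σλ², so λ_F3² = h² − (0.4437) = 0.56 − 0.4437 = 0.1163.
|λ| = √0.1163 = 0.3410.

0.34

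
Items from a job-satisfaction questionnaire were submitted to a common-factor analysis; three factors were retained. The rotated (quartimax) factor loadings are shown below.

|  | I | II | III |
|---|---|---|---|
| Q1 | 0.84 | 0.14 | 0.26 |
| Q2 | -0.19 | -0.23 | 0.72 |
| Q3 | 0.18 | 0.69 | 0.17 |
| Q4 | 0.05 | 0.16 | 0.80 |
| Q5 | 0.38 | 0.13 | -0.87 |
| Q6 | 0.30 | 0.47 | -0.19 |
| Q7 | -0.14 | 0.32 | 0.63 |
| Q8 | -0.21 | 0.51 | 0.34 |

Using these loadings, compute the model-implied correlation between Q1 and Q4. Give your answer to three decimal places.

0.272

r̂ = Σ λ_i·λ_j across factors = (0.84)(0.05) + (0.14)(0.16) + (0.26)(0.80)
  = +0.0420 +0.0224 +0.2080 = 0.2724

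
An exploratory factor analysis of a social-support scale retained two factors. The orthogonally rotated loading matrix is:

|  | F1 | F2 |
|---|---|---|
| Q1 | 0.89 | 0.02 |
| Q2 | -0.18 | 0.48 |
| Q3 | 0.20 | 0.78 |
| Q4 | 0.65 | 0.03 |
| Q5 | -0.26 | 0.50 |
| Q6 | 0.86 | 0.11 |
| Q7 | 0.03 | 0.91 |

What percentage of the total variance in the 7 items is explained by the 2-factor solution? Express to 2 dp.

Communalities: 0.7925, 0.2628, 0.6484, 0.4234, 0.3176, 0.7517, 0.8290; Σh² = 4.0254.
Total variance with 7 standardized items is 7, so the solution explains 4.0254/7 = 0.5751 = 57.51%.

57.51%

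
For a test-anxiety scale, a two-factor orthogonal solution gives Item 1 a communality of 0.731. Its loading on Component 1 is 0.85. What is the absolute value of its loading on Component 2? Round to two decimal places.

Under orthogonal rotation h² = Σλ², so λ_Component 2² = h² − (0.7225) = 0.731 − 0.7225 = 0.0085.
|λ| = √0.0085 = 0.0922.

0.09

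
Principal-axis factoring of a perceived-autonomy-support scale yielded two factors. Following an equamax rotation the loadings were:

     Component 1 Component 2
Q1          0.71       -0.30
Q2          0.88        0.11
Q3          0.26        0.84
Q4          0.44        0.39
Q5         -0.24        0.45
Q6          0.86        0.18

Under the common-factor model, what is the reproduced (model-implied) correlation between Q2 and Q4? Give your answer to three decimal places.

r̂ = Σ λ_i·λ_j across factors = (0.88)(0.44) + (0.11)(0.39)
  = +0.3872 +0.0429 = 0.4301

0.430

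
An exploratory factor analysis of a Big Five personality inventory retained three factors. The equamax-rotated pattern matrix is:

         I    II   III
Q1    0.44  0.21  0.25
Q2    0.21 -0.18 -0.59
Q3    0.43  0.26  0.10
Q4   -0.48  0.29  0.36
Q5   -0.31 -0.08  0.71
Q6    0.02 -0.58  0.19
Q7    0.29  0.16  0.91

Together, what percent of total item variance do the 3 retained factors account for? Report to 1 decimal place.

47.8%

Communalities: 0.3002, 0.4246, 0.2625, 0.4441, 0.6066, 0.3729, 0.9378; Σh² = 3.3487.
Total variance with 7 standardized items is 7, so the solution explains 3.3487/7 = 0.4784 = 47.84%.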